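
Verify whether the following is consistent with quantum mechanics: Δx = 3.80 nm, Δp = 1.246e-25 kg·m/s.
Yes, it satisfies the uncertainty principle.

Calculate the product ΔxΔp:
ΔxΔp = (3.800e-09 m) × (1.246e-25 kg·m/s)
ΔxΔp = 4.735e-34 J·s

Compare to the minimum allowed value ℏ/2:
ℏ/2 = 5.273e-35 J·s

Since ΔxΔp = 4.735e-34 J·s ≥ 5.273e-35 J·s = ℏ/2,
the measurement satisfies the uncertainty principle.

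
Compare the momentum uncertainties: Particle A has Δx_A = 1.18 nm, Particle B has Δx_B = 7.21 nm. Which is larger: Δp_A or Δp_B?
Particle A has the larger minimum momentum uncertainty, by a factor of 6.11.

For each particle, the minimum momentum uncertainty is Δp_min = ℏ/(2Δx):

Particle A: Δp_A = ℏ/(2×1.180e-09 m) = 4.469e-26 kg·m/s
Particle B: Δp_B = ℏ/(2×7.210e-09 m) = 7.313e-27 kg·m/s

Ratio: Δp_A/Δp_B = 6.11

Since Δp_min ∝ 1/Δx, the particle with smaller position uncertainty (A) has larger momentum uncertainty.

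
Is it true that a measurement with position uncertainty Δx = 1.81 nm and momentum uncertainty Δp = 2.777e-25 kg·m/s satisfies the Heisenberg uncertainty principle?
Yes, it satisfies the uncertainty principle.

Calculate the product ΔxΔp:
ΔxΔp = (1.810e-09 m) × (2.777e-25 kg·m/s)
ΔxΔp = 5.026e-34 J·s

Compare to the minimum allowed value ℏ/2:
ℏ/2 = 5.273e-35 J·s

Since ΔxΔp = 5.026e-34 J·s ≥ 5.273e-35 J·s = ℏ/2,
the measurement satisfies the uncertainty principle.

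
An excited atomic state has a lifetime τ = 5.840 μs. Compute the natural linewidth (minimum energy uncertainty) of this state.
56.354 peV

Using the energy-time uncertainty principle:
ΔEΔt ≥ ℏ/2

The lifetime τ represents the time uncertainty Δt.
The natural linewidth (minimum energy uncertainty) is:

ΔE = ℏ/(2τ)
ΔE = (1.055e-34 J·s) / (2 × 5.840e-06 s)
ΔE = 9.029e-30 J = 56.354 peV

This natural linewidth limits the precision of spectroscopic measurements.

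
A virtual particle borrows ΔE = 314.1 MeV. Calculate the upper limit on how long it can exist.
1.048 ys

Using the energy-time uncertainty principle:
ΔEΔt ≥ ℏ/2

For a virtual particle borrowing energy ΔE, the maximum lifetime is:
Δt_max = ℏ/(2ΔE)

Converting energy:
ΔE = 314.1 MeV = 5.032e-11 J

Δt_max = (1.055e-34 J·s) / (2 × 5.032e-11 J)
Δt_max = 1.048e-24 s = 1.048 ys

Virtual particles with higher borrowed energy exist for shorter times.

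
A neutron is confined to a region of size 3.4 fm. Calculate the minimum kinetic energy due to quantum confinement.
448.124 keV

Using the uncertainty principle:

1. Position uncertainty: Δx ≈ 3.400e-15 m
2. Minimum momentum uncertainty: Δp = ℏ/(2Δx) = 1.551e-20 kg·m/s
3. Minimum kinetic energy:
   KE = (Δp)²/(2m) = (1.551e-20)²/(2 × 1.675e-27 kg)
   KE = 7.180e-14 J = 448.124 keV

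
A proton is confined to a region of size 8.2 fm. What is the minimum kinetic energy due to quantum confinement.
77.148 keV

Using the uncertainty principle:

1. Position uncertainty: Δx ≈ 8.200e-15 m
2. Minimum momentum uncertainty: Δp = ℏ/(2Δx) = 6.430e-21 kg·m/s
3. Minimum kinetic energy:
   KE = (Δp)²/(2m) = (6.430e-21)²/(2 × 1.673e-27 kg)
   KE = 1.236e-14 J = 77.148 keV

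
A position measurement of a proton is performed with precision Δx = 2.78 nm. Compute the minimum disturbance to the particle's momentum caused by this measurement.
1.897 × 10^-26 kg·m/s

The uncertainty principle implies that measuring position disturbs momentum:
ΔxΔp ≥ ℏ/2

When we measure position with precision Δx, we necessarily introduce a momentum uncertainty:
Δp ≥ ℏ/(2Δx)
Δp_min = (1.055e-34 J·s) / (2 × 2.780e-09 m)
Δp_min = 1.897e-26 kg·m/s

The more precisely we measure position, the greater the momentum disturbance.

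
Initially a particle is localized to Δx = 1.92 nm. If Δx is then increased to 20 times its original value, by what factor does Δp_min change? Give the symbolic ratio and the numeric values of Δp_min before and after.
Original Δp_min = 2.746 × 10^-26 kg·m/s; new Δp'_min = 1.373 × 10^-27 kg·m/s; ratio Δp'_min/Δp_min = 1/20.

From the uncertainty principle ΔxΔp ≥ ℏ/2, the minimum momentum uncertainty is Δp_min = ℏ/(2Δx).

Original (Δx = 1.92 nm = 1.920e-09 m):
Δp_min = (1.055e-34 J·s)/(2 × 1.920e-09 m) = 2.746e-26 kg·m/s

When Δx → 20Δx:
Δp'_min = ℏ/(2 × 20Δx) = (1/20) × ℏ/(2Δx) = (1/20) × Δp_min
Δp'_min = 1/20 × 2.746e-26 kg·m/s = 1.373e-27 kg·m/s

Since Δp_min ∝ 1/Δx, when Δx is increased to 20 times its original value, Δp_min decreases to 1/20 of its original value.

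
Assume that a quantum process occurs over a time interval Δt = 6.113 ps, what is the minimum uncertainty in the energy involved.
53.837 μeV

Using the energy-time uncertainty principle:
ΔEΔt ≥ ℏ/2

The minimum uncertainty in energy is:
ΔE_min = ℏ/(2Δt)
ΔE_min = (1.055e-34 J·s) / (2 × 6.113e-12 s)
ΔE_min = 8.626e-24 J = 53.837 μeV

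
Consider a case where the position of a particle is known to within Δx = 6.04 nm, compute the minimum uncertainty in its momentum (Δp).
8.730 × 10^-27 kg·m/s

Using the Heisenberg uncertainty principle:
ΔxΔp ≥ ℏ/2

The minimum uncertainty in momentum is:
Δp_min = ℏ/(2Δx)
Δp_min = (1.055e-34 J·s) / (2 × 6.040e-09 m)
Δp_min = 8.730e-27 kg·m/s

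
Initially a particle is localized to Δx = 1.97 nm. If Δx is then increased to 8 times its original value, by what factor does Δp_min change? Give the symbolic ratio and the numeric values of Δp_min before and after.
Original Δp_min = 2.677 × 10^-26 kg·m/s; new Δp'_min = 3.346 × 10^-27 kg·m/s; ratio Δp'_min/Δp_min = 1/8.

From the uncertainty principle ΔxΔp ≥ ℏ/2, the minimum momentum uncertainty is Δp_min = ℏ/(2Δx).

Original (Δx = 1.97 nm = 1.970e-09 m):
Δp_min = (1.055e-34 J·s)/(2 × 1.970e-09 m) = 2.677e-26 kg·m/s

When Δx → 8Δx:
Δp'_min = ℏ/(2 × 8Δx) = (1/8) × ℏ/(2Δx) = (1/8) × Δp_min
Δp'_min = 1/8 × 2.677e-26 kg·m/s = 3.346e-27 kg·m/s

Since Δp_min ∝ 1/Δx, when Δx is increased to 8 times its original value, Δp_min decreases to 1/8 of its original value.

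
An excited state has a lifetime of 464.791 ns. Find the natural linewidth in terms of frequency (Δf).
171.211 kHz

Using the energy-time uncertainty principle and E = hf:
ΔEΔt ≥ ℏ/2
hΔf·Δt ≥ ℏ/2

The minimum frequency uncertainty is:
Δf = ℏ/(2hτ) = 1/(4πτ)
Δf = 1/(4π × 4.648e-07 s)
Δf = 1.712e+05 Hz = 171.211 kHz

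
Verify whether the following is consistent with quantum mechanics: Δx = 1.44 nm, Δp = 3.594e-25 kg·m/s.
Yes, it satisfies the uncertainty principle.

Calculate the product ΔxΔp:
ΔxΔp = (1.440e-09 m) × (3.594e-25 kg·m/s)
ΔxΔp = 5.175e-34 J·s

Compare to the minimum allowed value ℏ/2:
ℏ/2 = 5.273e-35 J·s

Since ΔxΔp = 5.175e-34 J·s ≥ 5.273e-35 J·s = ℏ/2,
the measurement satisfies the uncertainty principle.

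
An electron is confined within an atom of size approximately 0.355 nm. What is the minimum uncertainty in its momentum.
1.485 × 10^-25 kg·m/s

Using the Heisenberg uncertainty principle:
ΔxΔp ≥ ℏ/2

With Δx ≈ L = 3.550e-10 m (the confinement size):
Δp_min = ℏ/(2Δx)
Δp_min = (1.055e-34 J·s) / (2 × 3.550e-10 m)
Δp_min = 1.485e-25 kg·m/s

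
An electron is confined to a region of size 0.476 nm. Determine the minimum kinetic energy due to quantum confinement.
42.039 meV

Using the uncertainty principle:

1. Position uncertainty: Δx ≈ 4.760e-10 m
2. Minimum momentum uncertainty: Δp = ℏ/(2Δx) = 1.108e-25 kg·m/s
3. Minimum kinetic energy:
   KE = (Δp)²/(2m) = (1.108e-25)²/(2 × 9.109e-31 kg)
   KE = 6.735e-21 J = 42.039 meV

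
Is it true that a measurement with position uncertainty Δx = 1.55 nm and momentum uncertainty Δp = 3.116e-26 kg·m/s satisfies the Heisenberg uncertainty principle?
No, it violates the uncertainty principle (impossible measurement).

Calculate the product ΔxΔp:
ΔxΔp = (1.550e-09 m) × (3.116e-26 kg·m/s)
ΔxΔp = 4.830e-35 J·s

Compare to the minimum allowed value ℏ/2:
ℏ/2 = 5.273e-35 J·s

Since ΔxΔp = 4.830e-35 J·s < 5.273e-35 J·s = ℏ/2,
the measurement violates the uncertainty principle.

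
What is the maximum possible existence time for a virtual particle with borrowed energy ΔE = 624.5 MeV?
5.270 × 10^-25 s

Using the energy-time uncertainty principle:
ΔEΔt ≥ ℏ/2

For a virtual particle borrowing energy ΔE, the maximum lifetime is:
Δt_max = ℏ/(2ΔE)

Converting energy:
ΔE = 624.5 MeV = 1.001e-10 J

Δt_max = (1.055e-34 J·s) / (2 × 1.001e-10 J)
Δt_max = 5.270e-25 s = 5.270 × 10^-25 s

Virtual particles with higher borrowed energy exist for shorter times.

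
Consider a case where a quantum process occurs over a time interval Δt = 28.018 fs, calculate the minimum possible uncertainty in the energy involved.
11.746 meV

Using the energy-time uncertainty principle:
ΔEΔt ≥ ℏ/2

The minimum uncertainty in energy is:
ΔE_min = ℏ/(2Δt)
ΔE_min = (1.055e-34 J·s) / (2 × 2.802e-14 s)
ΔE_min = 1.882e-21 J = 11.746 meV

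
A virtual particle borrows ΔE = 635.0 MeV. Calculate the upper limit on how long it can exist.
5.183 × 10^-25 s

Using the energy-time uncertainty principle:
ΔEΔt ≥ ℏ/2

For a virtual particle borrowing energy ΔE, the maximum lifetime is:
Δt_max = ℏ/(2ΔE)

Converting energy:
ΔE = 635.0 MeV = 1.017e-10 J

Δt_max = (1.055e-34 J·s) / (2 × 1.017e-10 J)
Δt_max = 5.183e-25 s = 5.183 × 10^-25 s

Virtual particles with higher borrowed energy exist for shorter times.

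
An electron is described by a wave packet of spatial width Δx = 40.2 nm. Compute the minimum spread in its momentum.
1.312 × 10^-27 kg·m/s

For a wave packet, the spatial width Δx and momentum spread Δp are related by the uncertainty principle:
ΔxΔp ≥ ℏ/2

The minimum momentum spread is:
Δp_min = ℏ/(2Δx)
Δp_min = (1.055e-34 J·s) / (2 × 4.020e-08 m)
Δp_min = 1.312e-27 kg·m/s

A wave packet cannot have both a well-defined position and well-defined momentum.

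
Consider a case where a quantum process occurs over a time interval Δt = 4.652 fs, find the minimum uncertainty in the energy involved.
70.745 meV

Using the energy-time uncertainty principle:
ΔEΔt ≥ ℏ/2

The minimum uncertainty in energy is:
ΔE_min = ℏ/(2Δt)
ΔE_min = (1.055e-34 J·s) / (2 × 4.652e-15 s)
ΔE_min = 1.133e-20 J = 70.745 meV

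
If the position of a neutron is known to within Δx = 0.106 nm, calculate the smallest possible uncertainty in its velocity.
296.992 m/s

Using the Heisenberg uncertainty principle and Δp = mΔv:
ΔxΔp ≥ ℏ/2
Δx(mΔv) ≥ ℏ/2

The minimum uncertainty in velocity is:
Δv_min = ℏ/(2mΔx)
Δv_min = (1.055e-34 J·s) / (2 × 1.675e-27 kg × 1.060e-10 m)
Δv_min = 2.970e+02 m/s = 296.992 m/s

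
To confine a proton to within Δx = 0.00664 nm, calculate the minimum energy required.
117.657 meV

Localizing a particle requires giving it sufficient momentum uncertainty:

1. From uncertainty principle: Δp ≥ ℏ/(2Δx)
   Δp_min = (1.055e-34 J·s) / (2 × 6.640e-12 m)
   Δp_min = 7.941e-24 kg·m/s

2. This momentum uncertainty corresponds to kinetic energy:
   KE ≈ (Δp)²/(2m) = (7.941e-24)²/(2 × 1.673e-27 kg)
   KE = 1.885e-20 J = 117.657 meV

Tighter localization requires more energy.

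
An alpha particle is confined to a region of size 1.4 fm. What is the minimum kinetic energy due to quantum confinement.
666.229 keV

Using the uncertainty principle:

1. Position uncertainty: Δx ≈ 1.400e-15 m
2. Minimum momentum uncertainty: Δp = ℏ/(2Δx) = 3.766e-20 kg·m/s
3. Minimum kinetic energy:
   KE = (Δp)²/(2m) = (3.766e-20)²/(2 × 6.645e-27 kg)
   KE = 1.067e-13 J = 666.229 keV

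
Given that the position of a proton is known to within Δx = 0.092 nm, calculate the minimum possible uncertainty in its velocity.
342.658 m/s

Using the Heisenberg uncertainty principle and Δp = mΔv:
ΔxΔp ≥ ℏ/2
Δx(mΔv) ≥ ℏ/2

The minimum uncertainty in velocity is:
Δv_min = ℏ/(2mΔx)
Δv_min = (1.055e-34 J·s) / (2 × 1.673e-27 kg × 9.200e-11 m)
Δv_min = 3.427e+02 m/s = 342.658 m/s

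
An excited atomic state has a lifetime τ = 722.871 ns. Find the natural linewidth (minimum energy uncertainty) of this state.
455.276 peV

Using the energy-time uncertainty principle:
ΔEΔt ≥ ℏ/2

The lifetime τ represents the time uncertainty Δt.
The natural linewidth (minimum energy uncertainty) is:

ΔE = ℏ/(2τ)
ΔE = (1.055e-34 J·s) / (2 × 7.229e-07 s)
ΔE = 7.294e-29 J = 455.276 peV

This natural linewidth limits the precision of spectroscopic measurements.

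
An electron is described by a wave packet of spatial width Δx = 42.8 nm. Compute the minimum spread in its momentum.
1.232 × 10^-27 kg·m/s

For a wave packet, the spatial width Δx and momentum spread Δp are related by the uncertainty principle:
ΔxΔp ≥ ℏ/2

The minimum momentum spread is:
Δp_min = ℏ/(2Δx)
Δp_min = (1.055e-34 J·s) / (2 × 4.280e-08 m)
Δp_min = 1.232e-27 kg·m/s

A wave packet cannot have both a well-defined position and well-defined momentum.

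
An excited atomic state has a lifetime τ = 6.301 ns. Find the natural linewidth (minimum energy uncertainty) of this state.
52.231 neV

Using the energy-time uncertainty principle:
ΔEΔt ≥ ℏ/2

The lifetime τ represents the time uncertainty Δt.
The natural linewidth (minimum energy uncertainty) is:

ΔE = ℏ/(2τ)
ΔE = (1.055e-34 J·s) / (2 × 6.301e-09 s)
ΔE = 8.368e-27 J = 52.231 neV

This natural linewidth limits the precision of spectroscopic measurements.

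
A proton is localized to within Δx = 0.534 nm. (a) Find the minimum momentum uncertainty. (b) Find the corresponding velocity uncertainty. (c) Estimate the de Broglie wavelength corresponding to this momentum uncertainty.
(a) Δp_min = 9.874 × 10^-26 kg·m/s
(b) Δv_min = 59.035 m/s
(c) λ_dB = 6.710 nm

Step-by-step:

(a) From the uncertainty principle:
Δp_min = ℏ/(2Δx) = (1.055e-34 J·s)/(2 × 5.340e-10 m) = 9.874e-26 kg·m/s

(b) The velocity uncertainty:
Δv = Δp/m = (9.874e-26 kg·m/s)/(1.673e-27 kg) = 5.903e+01 m/s = 59.035 m/s

(c) The de Broglie wavelength for this momentum:
λ = h/p = (6.626e-34 J·s)/(9.874e-26 kg·m/s) = 6.710e-09 m = 6.710 nm

Note: The de Broglie wavelength is comparable to the localization size, as expected from wave-particle duality.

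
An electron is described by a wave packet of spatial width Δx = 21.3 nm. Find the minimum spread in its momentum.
2.476 × 10^-27 kg·m/s

For a wave packet, the spatial width Δx and momentum spread Δp are related by the uncertainty principle:
ΔxΔp ≥ ℏ/2

The minimum momentum spread is:
Δp_min = ℏ/(2Δx)
Δp_min = (1.055e-34 J·s) / (2 × 2.130e-08 m)
Δp_min = 2.476e-27 kg·m/s

A wave packet cannot have both a well-defined position and well-defined momentum.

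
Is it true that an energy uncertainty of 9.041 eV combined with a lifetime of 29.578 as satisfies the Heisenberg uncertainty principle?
No, it violates the uncertainty relation.

Calculate the product ΔEΔt:
ΔE = 9.041 eV = 1.449e-18 J
ΔEΔt = (1.449e-18 J) × (2.958e-17 s)
ΔEΔt = 4.284e-35 J·s

Compare to the minimum allowed value ℏ/2:
ℏ/2 = 5.273e-35 J·s

Since ΔEΔt = 4.284e-35 J·s < 5.273e-35 J·s = ℏ/2,
this violates the uncertainty relation.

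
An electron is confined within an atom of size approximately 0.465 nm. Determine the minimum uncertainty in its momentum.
1.134 × 10^-25 kg·m/s

Using the Heisenberg uncertainty principle:
ΔxΔp ≥ ℏ/2

With Δx ≈ L = 4.650e-10 m (the confinement size):
Δp_min = ℏ/(2Δx)
Δp_min = (1.055e-34 J·s) / (2 × 4.650e-10 m)
Δp_min = 1.134e-25 kg·m/s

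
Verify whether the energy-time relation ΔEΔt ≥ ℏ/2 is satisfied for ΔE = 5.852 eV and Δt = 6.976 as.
No, it violates the uncertainty relation.

Calculate the product ΔEΔt:
ΔE = 5.852 eV = 9.376e-19 J
ΔEΔt = (9.376e-19 J) × (6.976e-18 s)
ΔEΔt = 6.541e-36 J·s

Compare to the minimum allowed value ℏ/2:
ℏ/2 = 5.273e-35 J·s

Since ΔEΔt = 6.541e-36 J·s < 5.273e-35 J·s = ℏ/2,
this violates the uncertainty relation.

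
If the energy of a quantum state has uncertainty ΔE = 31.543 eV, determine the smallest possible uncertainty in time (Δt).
10.434 as

Using the energy-time uncertainty principle:
ΔEΔt ≥ ℏ/2

The minimum uncertainty in time is:
Δt_min = ℏ/(2ΔE)
Δt_min = (1.055e-34 J·s) / (2 × 5.054e-18 J)
Δt_min = 1.043e-17 s = 10.434 as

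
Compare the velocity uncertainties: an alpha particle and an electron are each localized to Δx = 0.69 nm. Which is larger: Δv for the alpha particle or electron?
The electron has the larger minimum velocity uncertainty, by a ratio of 7294.3.

For both particles, Δp_min = ℏ/(2Δx) = 7.642e-26 kg·m/s (same for both).

The velocity uncertainty is Δv = Δp/m:
- alpha particle: Δv = 7.642e-26 / 6.645e-27 = 1.150e+01 m/s = 11.501 m/s
- electron: Δv = 7.642e-26 / 9.109e-31 = 8.389e+04 m/s = 83.890 km/s

Ratio: 8.389e+04 / 1.150e+01 = 7294.3

The lighter particle has larger velocity uncertainty because Δv ∝ 1/m.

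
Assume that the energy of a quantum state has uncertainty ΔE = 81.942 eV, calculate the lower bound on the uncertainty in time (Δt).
4.016 as

Using the energy-time uncertainty principle:
ΔEΔt ≥ ℏ/2

The minimum uncertainty in time is:
Δt_min = ℏ/(2ΔE)
Δt_min = (1.055e-34 J·s) / (2 × 1.313e-17 J)
Δt_min = 4.016e-18 s = 4.016 as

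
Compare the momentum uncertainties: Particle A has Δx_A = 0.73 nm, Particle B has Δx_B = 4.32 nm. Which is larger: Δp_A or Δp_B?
Particle A has the larger minimum momentum uncertainty, by a factor of 5.92.

For each particle, the minimum momentum uncertainty is Δp_min = ℏ/(2Δx):

Particle A: Δp_A = ℏ/(2×7.300e-10 m) = 7.223e-26 kg·m/s
Particle B: Δp_B = ℏ/(2×4.320e-09 m) = 1.221e-26 kg·m/s

Ratio: Δp_A/Δp_B = 5.92

Since Δp_min ∝ 1/Δx, the particle with smaller position uncertainty (A) has larger momentum uncertainty.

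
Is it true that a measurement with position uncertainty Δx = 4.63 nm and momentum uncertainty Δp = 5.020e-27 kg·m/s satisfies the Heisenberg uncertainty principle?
No, it violates the uncertainty principle (impossible measurement).

Calculate the product ΔxΔp:
ΔxΔp = (4.630e-09 m) × (5.020e-27 kg·m/s)
ΔxΔp = 2.324e-35 J·s

Compare to the minimum allowed value ℏ/2:
ℏ/2 = 5.273e-35 J·s

Since ΔxΔp = 2.324e-35 J·s < 5.273e-35 J·s = ℏ/2,
the measurement violates the uncertainty principle.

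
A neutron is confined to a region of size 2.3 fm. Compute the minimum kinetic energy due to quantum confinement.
979.265 keV

Using the uncertainty principle:

1. Position uncertainty: Δx ≈ 2.300e-15 m
2. Minimum momentum uncertainty: Δp = ℏ/(2Δx) = 2.293e-20 kg·m/s
3. Minimum kinetic energy:
   KE = (Δp)²/(2m) = (2.293e-20)²/(2 × 1.675e-27 kg)
   KE = 1.569e-13 J = 979.265 keV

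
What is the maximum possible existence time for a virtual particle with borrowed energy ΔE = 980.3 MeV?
3.357 × 10^-25 s

Using the energy-time uncertainty principle:
ΔEΔt ≥ ℏ/2

For a virtual particle borrowing energy ΔE, the maximum lifetime is:
Δt_max = ℏ/(2ΔE)

Converting energy:
ΔE = 980.3 MeV = 1.571e-10 J

Δt_max = (1.055e-34 J·s) / (2 × 1.571e-10 J)
Δt_max = 3.357e-25 s = 3.357 × 10^-25 s

Virtual particles with higher borrowed energy exist for shorter times.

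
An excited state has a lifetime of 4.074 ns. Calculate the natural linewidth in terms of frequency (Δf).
19.533 MHz

Using the energy-time uncertainty principle and E = hf:
ΔEΔt ≥ ℏ/2
hΔf·Δt ≥ ℏ/2

The minimum frequency uncertainty is:
Δf = ℏ/(2hτ) = 1/(4πτ)
Δf = 1/(4π × 4.074e-09 s)
Δf = 1.953e+07 Hz = 19.533 MHz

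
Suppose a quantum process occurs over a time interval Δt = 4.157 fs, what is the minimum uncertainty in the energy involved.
79.169 meV

Using the energy-time uncertainty principle:
ΔEΔt ≥ ℏ/2

The minimum uncertainty in energy is:
ΔE_min = ℏ/(2Δt)
ΔE_min = (1.055e-34 J·s) / (2 × 4.157e-15 s)
ΔE_min = 1.268e-20 J = 79.169 meV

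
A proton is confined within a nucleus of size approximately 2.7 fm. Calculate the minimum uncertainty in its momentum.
1.953 × 10^-20 kg·m/s

Using the Heisenberg uncertainty principle:
ΔxΔp ≥ ℏ/2

With Δx ≈ L = 2.700e-15 m (the confinement size):
Δp_min = ℏ/(2Δx)
Δp_min = (1.055e-34 J·s) / (2 × 2.700e-15 m)
Δp_min = 1.953e-20 kg·m/s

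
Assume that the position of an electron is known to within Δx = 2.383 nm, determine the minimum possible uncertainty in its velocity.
24.290 km/s

Using the Heisenberg uncertainty principle and Δp = mΔv:
ΔxΔp ≥ ℏ/2
Δx(mΔv) ≥ ℏ/2

The minimum uncertainty in velocity is:
Δv_min = ℏ/(2mΔx)
Δv_min = (1.055e-34 J·s) / (2 × 9.109e-31 kg × 2.383e-09 m)
Δv_min = 2.429e+04 m/s = 24.290 km/s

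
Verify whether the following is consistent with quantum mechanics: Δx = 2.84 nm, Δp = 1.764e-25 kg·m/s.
Yes, it satisfies the uncertainty principle.

Calculate the product ΔxΔp:
ΔxΔp = (2.840e-09 m) × (1.764e-25 kg·m/s)
ΔxΔp = 5.010e-34 J·s

Compare to the minimum allowed value ℏ/2:
ℏ/2 = 5.273e-35 J·s

Since ΔxΔp = 5.010e-34 J·s ≥ 5.273e-35 J·s = ℏ/2,
the measurement satisfies the uncertainty principle.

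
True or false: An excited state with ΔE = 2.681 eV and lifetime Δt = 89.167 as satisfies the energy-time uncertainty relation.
No, it violates the uncertainty relation.

Calculate the product ΔEΔt:
ΔE = 2.681 eV = 4.295e-19 J
ΔEΔt = (4.295e-19 J) × (8.917e-17 s)
ΔEΔt = 3.830e-35 J·s

Compare to the minimum allowed value ℏ/2:
ℏ/2 = 5.273e-35 J·s

Since ΔEΔt = 3.830e-35 J·s < 5.273e-35 J·s = ℏ/2,
this violates the uncertainty relation.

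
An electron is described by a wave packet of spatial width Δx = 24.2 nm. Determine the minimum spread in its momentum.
2.179 × 10^-27 kg·m/s

For a wave packet, the spatial width Δx and momentum spread Δp are related by the uncertainty principle:
ΔxΔp ≥ ℏ/2

The minimum momentum spread is:
Δp_min = ℏ/(2Δx)
Δp_min = (1.055e-34 J·s) / (2 × 2.420e-08 m)
Δp_min = 2.179e-27 kg·m/s

A wave packet cannot have both a well-defined position and well-defined momentum.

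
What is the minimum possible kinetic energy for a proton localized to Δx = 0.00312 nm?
532.899 meV

Localizing a particle requires giving it sufficient momentum uncertainty:

1. From uncertainty principle: Δp ≥ ℏ/(2Δx)
   Δp_min = (1.055e-34 J·s) / (2 × 3.120e-12 m)
   Δp_min = 1.690e-23 kg·m/s

2. This momentum uncertainty corresponds to kinetic energy:
   KE ≈ (Δp)²/(2m) = (1.690e-23)²/(2 × 1.673e-27 kg)
   KE = 8.538e-20 J = 532.899 meV

Tighter localization requires more energy.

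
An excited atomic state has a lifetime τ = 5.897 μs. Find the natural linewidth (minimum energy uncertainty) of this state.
55.809 peV

Using the energy-time uncertainty principle:
ΔEΔt ≥ ℏ/2

The lifetime τ represents the time uncertainty Δt.
The natural linewidth (minimum energy uncertainty) is:

ΔE = ℏ/(2τ)
ΔE = (1.055e-34 J·s) / (2 × 5.897e-06 s)
ΔE = 8.942e-30 J = 55.809 peV

This natural linewidth limits the precision of spectroscopic measurements.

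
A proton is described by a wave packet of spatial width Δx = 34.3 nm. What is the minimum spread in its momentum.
1.537 × 10^-27 kg·m/s

For a wave packet, the spatial width Δx and momentum spread Δp are related by the uncertainty principle:
ΔxΔp ≥ ℏ/2

The minimum momentum spread is:
Δp_min = ℏ/(2Δx)
Δp_min = (1.055e-34 J·s) / (2 × 3.430e-08 m)
Δp_min = 1.537e-27 kg·m/s

A wave packet cannot have both a well-defined position and well-defined momentum.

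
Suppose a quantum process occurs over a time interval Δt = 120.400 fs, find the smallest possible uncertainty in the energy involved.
2.733 meV

Using the energy-time uncertainty principle:
ΔEΔt ≥ ℏ/2

The minimum uncertainty in energy is:
ΔE_min = ℏ/(2Δt)
ΔE_min = (1.055e-34 J·s) / (2 × 1.204e-13 s)
ΔE_min = 4.379e-22 J = 2.733 meV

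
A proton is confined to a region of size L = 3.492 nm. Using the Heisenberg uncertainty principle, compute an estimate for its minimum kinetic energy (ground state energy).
425.408 neV

Using the uncertainty principle to estimate ground state energy:

1. The position uncertainty is approximately the confinement size:
   Δx ≈ L = 3.492e-09 m

2. From ΔxΔp ≥ ℏ/2, the minimum momentum uncertainty is:
   Δp ≈ ℏ/(2L) = 1.510e-26 kg·m/s

3. The kinetic energy is approximately:
   KE ≈ (Δp)²/(2m) = (1.510e-26)²/(2 × 1.673e-27 kg)
   KE ≈ 6.816e-26 J = 425.408 neV

This is an order-of-magnitude estimate of the ground state energy.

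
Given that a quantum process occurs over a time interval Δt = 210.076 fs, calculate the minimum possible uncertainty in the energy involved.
1.567 meV

Using the energy-time uncertainty principle:
ΔEΔt ≥ ℏ/2

The minimum uncertainty in energy is:
ΔE_min = ℏ/(2Δt)
ΔE_min = (1.055e-34 J·s) / (2 × 2.101e-13 s)
ΔE_min = 2.510e-22 J = 1.567 meV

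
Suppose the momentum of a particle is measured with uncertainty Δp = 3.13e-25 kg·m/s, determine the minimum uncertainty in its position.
168.462 pm

Using the Heisenberg uncertainty principle:
ΔxΔp ≥ ℏ/2

The minimum uncertainty in position is:
Δx_min = ℏ/(2Δp)
Δx_min = (1.055e-34 J·s) / (2 × 3.130e-25 kg·m/s)
Δx_min = 1.685e-10 m = 168.462 pm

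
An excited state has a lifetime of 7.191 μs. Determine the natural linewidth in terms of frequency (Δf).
11.066 kHz

Using the energy-time uncertainty principle and E = hf:
ΔEΔt ≥ ℏ/2
hΔf·Δt ≥ ℏ/2

The minimum frequency uncertainty is:
Δf = ℏ/(2hτ) = 1/(4πτ)
Δf = 1/(4π × 7.191e-06 s)
Δf = 1.107e+04 Hz = 11.066 kHz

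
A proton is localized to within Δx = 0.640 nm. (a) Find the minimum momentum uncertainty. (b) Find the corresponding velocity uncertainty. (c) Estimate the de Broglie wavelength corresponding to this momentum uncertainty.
(a) Δp_min = 8.239 × 10^-26 kg·m/s
(b) Δv_min = 49.257 m/s
(c) λ_dB = 8.042 nm

Step-by-step:

(a) From the uncertainty principle:
Δp_min = ℏ/(2Δx) = (1.055e-34 J·s)/(2 × 6.400e-10 m) = 8.239e-26 kg·m/s

(b) The velocity uncertainty:
Δv = Δp/m = (8.239e-26 kg·m/s)/(1.673e-27 kg) = 4.926e+01 m/s = 49.257 m/s

(c) The de Broglie wavelength for this momentum:
λ = h/p = (6.626e-34 J·s)/(8.239e-26 kg·m/s) = 8.042e-09 m = 8.042 nm

Note: The de Broglie wavelength is comparable to the localization size, as expected from wave-particle duality.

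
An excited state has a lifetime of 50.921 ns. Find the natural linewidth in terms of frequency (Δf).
1.563 MHz

Using the energy-time uncertainty principle and E = hf:
ΔEΔt ≥ ℏ/2
hΔf·Δt ≥ ℏ/2

The minimum frequency uncertainty is:
Δf = ℏ/(2hτ) = 1/(4πτ)
Δf = 1/(4π × 5.092e-08 s)
Δf = 1.563e+06 Hz = 1.563 MHz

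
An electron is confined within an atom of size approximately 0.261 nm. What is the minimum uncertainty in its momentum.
2.020 × 10^-25 kg·m/s

Using the Heisenberg uncertainty principle:
ΔxΔp ≥ ℏ/2

With Δx ≈ L = 2.610e-10 m (the confinement size):
Δp_min = ℏ/(2Δx)
Δp_min = (1.055e-34 J·s) / (2 × 2.610e-10 m)
Δp_min = 2.020e-25 kg·m/s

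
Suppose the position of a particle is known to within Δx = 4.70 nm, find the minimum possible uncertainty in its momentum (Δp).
1.122 × 10^-26 kg·m/s

Using the Heisenberg uncertainty principle:
ΔxΔp ≥ ℏ/2

The minimum uncertainty in momentum is:
Δp_min = ℏ/(2Δx)
Δp_min = (1.055e-34 J·s) / (2 × 4.700e-09 m)
Δp_min = 1.122e-26 kg·m/s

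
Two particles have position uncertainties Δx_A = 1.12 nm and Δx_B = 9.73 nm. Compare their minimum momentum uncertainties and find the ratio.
Particle A has the larger minimum momentum uncertainty, by a factor of 8.69.

For each particle, the minimum momentum uncertainty is Δp_min = ℏ/(2Δx):

Particle A: Δp_A = ℏ/(2×1.120e-09 m) = 4.708e-26 kg·m/s
Particle B: Δp_B = ℏ/(2×9.730e-09 m) = 5.419e-27 kg·m/s

Ratio: Δp_A/Δp_B = 8.69

Since Δp_min ∝ 1/Δx, the particle with smaller position uncertainty (A) has larger momentum uncertainty.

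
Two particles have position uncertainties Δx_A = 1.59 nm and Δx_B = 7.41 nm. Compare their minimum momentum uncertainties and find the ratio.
Particle A has the larger minimum momentum uncertainty, by a factor of 4.66.

For each particle, the minimum momentum uncertainty is Δp_min = ℏ/(2Δx):

Particle A: Δp_A = ℏ/(2×1.590e-09 m) = 3.316e-26 kg·m/s
Particle B: Δp_B = ℏ/(2×7.410e-09 m) = 7.116e-27 kg·m/s

Ratio: Δp_A/Δp_B = 4.66

Since Δp_min ∝ 1/Δx, the particle with smaller position uncertainty (A) has larger momentum uncertainty.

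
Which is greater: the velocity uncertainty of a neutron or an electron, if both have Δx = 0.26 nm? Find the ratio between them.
The electron has the larger minimum velocity uncertainty, by a ratio of 1838.7.

For both particles, Δp_min = ℏ/(2Δx) = 2.028e-25 kg·m/s (same for both).

The velocity uncertainty is Δv = Δp/m:
- neutron: Δv = 2.028e-25 / 1.675e-27 = 1.211e+02 m/s = 121.081 m/s
- electron: Δv = 2.028e-25 / 9.109e-31 = 2.226e+05 m/s = 222.630 km/s

Ratio: 2.226e+05 / 1.211e+02 = 1838.7

The lighter particle has larger velocity uncertainty because Δv ∝ 1/m.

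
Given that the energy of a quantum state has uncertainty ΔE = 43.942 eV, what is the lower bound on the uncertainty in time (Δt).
7.490 as

Using the energy-time uncertainty principle:
ΔEΔt ≥ ℏ/2

The minimum uncertainty in time is:
Δt_min = ℏ/(2ΔE)
Δt_min = (1.055e-34 J·s) / (2 × 7.040e-18 J)
Δt_min = 7.490e-18 s = 7.490 as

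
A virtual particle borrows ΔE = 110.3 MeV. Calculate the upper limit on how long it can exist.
2.984 ys

Using the energy-time uncertainty principle:
ΔEΔt ≥ ℏ/2

For a virtual particle borrowing energy ΔE, the maximum lifetime is:
Δt_max = ℏ/(2ΔE)

Converting energy:
ΔE = 110.3 MeV = 1.767e-11 J

Δt_max = (1.055e-34 J·s) / (2 × 1.767e-11 J)
Δt_max = 2.984e-24 s = 2.984 ys

Virtual particles with higher borrowed energy exist for shorter times.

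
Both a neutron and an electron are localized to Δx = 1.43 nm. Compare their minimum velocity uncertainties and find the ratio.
The electron has the larger minimum velocity uncertainty, by a ratio of 1838.7.

For both particles, Δp_min = ℏ/(2Δx) = 3.687e-26 kg·m/s (same for both).

The velocity uncertainty is Δv = Δp/m:
- neutron: Δv = 3.687e-26 / 1.675e-27 = 2.201e+01 m/s = 22.015 m/s
- electron: Δv = 3.687e-26 / 9.109e-31 = 4.048e+04 m/s = 40.478 km/s

Ratio: 4.048e+04 / 2.201e+01 = 1838.7

The lighter particle has larger velocity uncertainty because Δv ∝ 1/m.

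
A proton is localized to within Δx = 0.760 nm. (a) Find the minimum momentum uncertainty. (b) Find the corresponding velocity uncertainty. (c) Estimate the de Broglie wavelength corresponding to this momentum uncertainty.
(a) Δp_min = 6.938 × 10^-26 kg·m/s
(b) Δv_min = 41.480 m/s
(c) λ_dB = 9.550 nm

Step-by-step:

(a) From the uncertainty principle:
Δp_min = ℏ/(2Δx) = (1.055e-34 J·s)/(2 × 7.600e-10 m) = 6.938e-26 kg·m/s

(b) The velocity uncertainty:
Δv = Δp/m = (6.938e-26 kg·m/s)/(1.673e-27 kg) = 4.148e+01 m/s = 41.480 m/s

(c) The de Broglie wavelength for this momentum:
λ = h/p = (6.626e-34 J·s)/(6.938e-26 kg·m/s) = 9.550e-09 m = 9.550 nm

Note: The de Broglie wavelength is comparable to the localization size, as expected from wave-particle duality.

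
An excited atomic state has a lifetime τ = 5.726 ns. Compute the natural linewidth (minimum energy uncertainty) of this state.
57.476 neV

Using the energy-time uncertainty principle:
ΔEΔt ≥ ℏ/2

The lifetime τ represents the time uncertainty Δt.
The natural linewidth (minimum energy uncertainty) is:

ΔE = ℏ/(2τ)
ΔE = (1.055e-34 J·s) / (2 × 5.726e-09 s)
ΔE = 9.209e-27 J = 57.476 neV

This natural linewidth limits the precision of spectroscopic measurements.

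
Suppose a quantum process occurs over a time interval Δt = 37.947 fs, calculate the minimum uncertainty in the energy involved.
8.673 meV

Using the energy-time uncertainty principle:
ΔEΔt ≥ ℏ/2

The minimum uncertainty in energy is:
ΔE_min = ℏ/(2Δt)
ΔE_min = (1.055e-34 J·s) / (2 × 3.795e-14 s)
ΔE_min = 1.390e-21 J = 8.673 meV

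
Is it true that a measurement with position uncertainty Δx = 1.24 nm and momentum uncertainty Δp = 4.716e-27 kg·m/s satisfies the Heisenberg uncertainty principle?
No, it violates the uncertainty principle (impossible measurement).

Calculate the product ΔxΔp:
ΔxΔp = (1.240e-09 m) × (4.716e-27 kg·m/s)
ΔxΔp = 5.848e-36 J·s

Compare to the minimum allowed value ℏ/2:
ℏ/2 = 5.273e-35 J·s

Since ΔxΔp = 5.848e-36 J·s < 5.273e-35 J·s = ℏ/2,
the measurement violates the uncertainty principle.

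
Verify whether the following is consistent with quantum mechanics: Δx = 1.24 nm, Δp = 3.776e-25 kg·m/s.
Yes, it satisfies the uncertainty principle.

Calculate the product ΔxΔp:
ΔxΔp = (1.240e-09 m) × (3.776e-25 kg·m/s)
ΔxΔp = 4.682e-34 J·s

Compare to the minimum allowed value ℏ/2:
ℏ/2 = 5.273e-35 J·s

Since ΔxΔp = 4.682e-34 J·s ≥ 5.273e-35 J·s = ℏ/2,
the measurement satisfies the uncertainty principle.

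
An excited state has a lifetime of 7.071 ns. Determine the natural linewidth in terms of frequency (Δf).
11.254 MHz

Using the energy-time uncertainty principle and E = hf:
ΔEΔt ≥ ℏ/2
hΔf·Δt ≥ ℏ/2

The minimum frequency uncertainty is:
Δf = ℏ/(2hτ) = 1/(4πτ)
Δf = 1/(4π × 7.071e-09 s)
Δf = 1.125e+07 Hz = 11.254 MHz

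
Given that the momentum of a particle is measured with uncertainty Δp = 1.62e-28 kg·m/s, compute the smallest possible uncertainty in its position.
325.485 nm

Using the Heisenberg uncertainty principle:
ΔxΔp ≥ ℏ/2

The minimum uncertainty in position is:
Δx_min = ℏ/(2Δp)
Δx_min = (1.055e-34 J·s) / (2 × 1.620e-28 kg·m/s)
Δx_min = 3.255e-07 m = 325.485 nm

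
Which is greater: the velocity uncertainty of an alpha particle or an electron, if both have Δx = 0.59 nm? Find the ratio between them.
The electron has the larger minimum velocity uncertainty, by a ratio of 7294.3.

For both particles, Δp_min = ℏ/(2Δx) = 8.937e-26 kg·m/s (same for both).

The velocity uncertainty is Δv = Δp/m:
- alpha particle: Δv = 8.937e-26 / 6.645e-27 = 1.345e+01 m/s = 13.450 m/s
- electron: Δv = 8.937e-26 / 9.109e-31 = 9.811e+04 m/s = 98.108 km/s

Ratio: 9.811e+04 / 1.345e+01 = 7294.3

The lighter particle has larger velocity uncertainty because Δv ∝ 1/m.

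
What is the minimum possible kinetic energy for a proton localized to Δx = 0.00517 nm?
194.077 meV

Localizing a particle requires giving it sufficient momentum uncertainty:

1. From uncertainty principle: Δp ≥ ℏ/(2Δx)
   Δp_min = (1.055e-34 J·s) / (2 × 5.170e-12 m)
   Δp_min = 1.020e-23 kg·m/s

2. This momentum uncertainty corresponds to kinetic energy:
   KE ≈ (Δp)²/(2m) = (1.020e-23)²/(2 × 1.673e-27 kg)
   KE = 3.109e-20 J = 194.077 meV

Tighter localization requires more energy.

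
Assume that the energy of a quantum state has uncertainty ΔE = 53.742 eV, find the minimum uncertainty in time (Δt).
6.124 as

Using the energy-time uncertainty principle:
ΔEΔt ≥ ℏ/2

The minimum uncertainty in time is:
Δt_min = ℏ/(2ΔE)
Δt_min = (1.055e-34 J·s) / (2 × 8.610e-18 J)
Δt_min = 6.124e-18 s = 6.124 as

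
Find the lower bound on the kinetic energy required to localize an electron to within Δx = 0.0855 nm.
1.303 eV

Localizing a particle requires giving it sufficient momentum uncertainty:

1. From uncertainty principle: Δp ≥ ℏ/(2Δx)
   Δp_min = (1.055e-34 J·s) / (2 × 8.550e-11 m)
   Δp_min = 6.167e-25 kg·m/s

2. This momentum uncertainty corresponds to kinetic energy:
   KE ≈ (Δp)²/(2m) = (6.167e-25)²/(2 × 9.109e-31 kg)
   KE = 2.088e-19 J = 1.303 eV

Tighter localization requires more energy.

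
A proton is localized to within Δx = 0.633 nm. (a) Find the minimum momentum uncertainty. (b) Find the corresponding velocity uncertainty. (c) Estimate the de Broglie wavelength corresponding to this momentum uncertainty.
(a) Δp_min = 8.330 × 10^-26 kg·m/s
(b) Δv_min = 49.802 m/s
(c) λ_dB = 7.955 nm

Step-by-step:

(a) From the uncertainty principle:
Δp_min = ℏ/(2Δx) = (1.055e-34 J·s)/(2 × 6.330e-10 m) = 8.330e-26 kg·m/s

(b) The velocity uncertainty:
Δv = Δp/m = (8.330e-26 kg·m/s)/(1.673e-27 kg) = 4.980e+01 m/s = 49.802 m/s

(c) The de Broglie wavelength for this momentum:
λ = h/p = (6.626e-34 J·s)/(8.330e-26 kg·m/s) = 7.955e-09 m = 7.955 nm

Note: The de Broglie wavelength is comparable to the localization size, as expected from wave-particle duality.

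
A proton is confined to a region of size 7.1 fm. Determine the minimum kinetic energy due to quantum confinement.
102.905 keV

Using the uncertainty principle:

1. Position uncertainty: Δx ≈ 7.100e-15 m
2. Minimum momentum uncertainty: Δp = ℏ/(2Δx) = 7.427e-21 kg·m/s
3. Minimum kinetic energy:
   KE = (Δp)²/(2m) = (7.427e-21)²/(2 × 1.673e-27 kg)
   KE = 1.649e-14 J = 102.905 keV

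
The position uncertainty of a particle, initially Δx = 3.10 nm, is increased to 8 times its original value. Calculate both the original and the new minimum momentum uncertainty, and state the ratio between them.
Original Δp_min = 1.701 × 10^-26 kg·m/s; new Δp'_min = 2.126 × 10^-27 kg·m/s; ratio Δp'_min/Δp_min = 1/8.

From the uncertainty principle ΔxΔp ≥ ℏ/2, the minimum momentum uncertainty is Δp_min = ℏ/(2Δx).

Original (Δx = 3.10 nm = 3.100e-09 m):
Δp_min = (1.055e-34 J·s)/(2 × 3.100e-09 m) = 1.701e-26 kg·m/s

When Δx → 8Δx:
Δp'_min = ℏ/(2 × 8Δx) = (1/8) × ℏ/(2Δx) = (1/8) × Δp_min
Δp'_min = 1/8 × 1.701e-26 kg·m/s = 2.126e-27 kg·m/s

Since Δp_min ∝ 1/Δx, when Δx is increased to 8 times its original value, Δp_min decreases to 1/8 of its original value.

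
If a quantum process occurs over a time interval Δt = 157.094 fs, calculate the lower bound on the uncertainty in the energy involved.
2.095 meV

Using the energy-time uncertainty principle:
ΔEΔt ≥ ℏ/2

The minimum uncertainty in energy is:
ΔE_min = ℏ/(2Δt)
ΔE_min = (1.055e-34 J·s) / (2 × 1.571e-13 s)
ΔE_min = 3.356e-22 J = 2.095 meV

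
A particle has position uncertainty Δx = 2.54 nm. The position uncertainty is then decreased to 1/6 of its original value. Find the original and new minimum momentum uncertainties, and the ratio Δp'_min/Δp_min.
Original Δp_min = 2.076 × 10^-26 kg·m/s; new Δp'_min = 1.246 × 10^-25 kg·m/s; ratio Δp'_min/Δp_min = 6.

From the uncertainty principle ΔxΔp ≥ ℏ/2, the minimum momentum uncertainty is Δp_min = ℏ/(2Δx).

Original (Δx = 2.54 nm = 2.540e-09 m):
Δp_min = (1.055e-34 J·s)/(2 × 2.540e-09 m) = 2.076e-26 kg·m/s

When Δx → (1/6)Δx:
Δp'_min = ℏ/(2 × (1/6)Δx) = 6 × ℏ/(2Δx) = 6 × Δp_min
Δp'_min = 6 × 2.076e-26 kg·m/s = 1.246e-25 kg·m/s

Since Δp_min ∝ 1/Δx, when Δx is decreased to 1/6 of its original value, Δp_min increases to 6 times its original value.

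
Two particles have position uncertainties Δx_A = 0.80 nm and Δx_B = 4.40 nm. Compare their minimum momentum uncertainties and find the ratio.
Particle A has the larger minimum momentum uncertainty, by a factor of 5.50.

For each particle, the minimum momentum uncertainty is Δp_min = ℏ/(2Δx):

Particle A: Δp_A = ℏ/(2×8.000e-10 m) = 6.591e-26 kg·m/s
Particle B: Δp_B = ℏ/(2×4.400e-09 m) = 1.198e-26 kg·m/s

Ratio: Δp_A/Δp_B = 5.50

Since Δp_min ∝ 1/Δx, the particle with smaller position uncertainty (A) has larger momentum uncertainty.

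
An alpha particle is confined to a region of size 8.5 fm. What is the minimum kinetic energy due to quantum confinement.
18.073 keV

Using the uncertainty principle:

1. Position uncertainty: Δx ≈ 8.500e-15 m
2. Minimum momentum uncertainty: Δp = ℏ/(2Δx) = 6.203e-21 kg·m/s
3. Minimum kinetic energy:
   KE = (Δp)²/(2m) = (6.203e-21)²/(2 × 6.645e-27 kg)
   KE = 2.896e-15 J = 18.073 keV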